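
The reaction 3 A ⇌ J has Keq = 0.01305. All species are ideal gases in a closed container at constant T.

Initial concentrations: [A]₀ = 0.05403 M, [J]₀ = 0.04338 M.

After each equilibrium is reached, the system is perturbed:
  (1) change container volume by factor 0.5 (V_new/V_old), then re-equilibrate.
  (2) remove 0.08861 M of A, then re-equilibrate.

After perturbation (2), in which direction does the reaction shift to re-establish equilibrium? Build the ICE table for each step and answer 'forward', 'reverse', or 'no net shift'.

Direction: reverse

Q₀ = 275 vs Keq = 0.01305 ⇒ Q>K, reverse
Step 1:
                    A           J
  Initial     0.05403     0.04338
  Change       0.1299     -0.0433
  Equil        0.1839  8.1198e-05
  solve Keq expr → x = -0.0433; check Q = 0.01305
Then change container volume by factor 0.5 (V_new/V_old).
Step 2:
                    A           J
  Initial      0.3679  1.6240e-04
  Change    -0.001439  4.7959e-04
  Equil        0.3664  6.4199e-04
  solve Keq expr → x = 4.7959e-04; check Q = 0.01305
Then remove 0.08861 M of A.
Step 3:
                    A           J
  Initial      0.2778  6.4199e-04
  Change     0.001077 -3.5894e-04
  Equil        0.2789  2.8305e-04
  solve Keq expr → x = -3.5894e-04; check Q = 0.01305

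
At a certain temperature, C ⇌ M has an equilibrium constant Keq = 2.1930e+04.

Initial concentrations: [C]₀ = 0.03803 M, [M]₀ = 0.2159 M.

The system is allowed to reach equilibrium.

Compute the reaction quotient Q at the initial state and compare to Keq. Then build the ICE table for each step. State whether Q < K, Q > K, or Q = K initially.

Q₀ = 5.677; Q < K (proceeds forward)

Q₀ = 5.677 vs Keq = 2.1930e+04 ⇒ Q<K, forward
Step 1:
                  C         M
  init      0.03803    0.2159
  Δ        -0.03802   0.03802
  eq      1.1579e-05    0.2539
  solve Keq expr → x = 0.03802; check Q = 2.1930e+04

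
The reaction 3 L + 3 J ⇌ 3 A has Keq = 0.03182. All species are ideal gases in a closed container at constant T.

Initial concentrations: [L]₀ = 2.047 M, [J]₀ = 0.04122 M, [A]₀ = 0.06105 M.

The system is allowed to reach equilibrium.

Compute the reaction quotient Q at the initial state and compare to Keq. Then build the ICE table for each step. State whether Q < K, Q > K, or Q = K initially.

Q₀ = 0.3788; Q > K (proceeds reverse)

Q₀ = 0.3788 vs Keq = 0.03182 ⇒ Q>K, reverse
Step 1:
                   L          J          A
  Initial      2.047    0.04122    0.06105
  Change     0.02057    0.02057   -0.02057
  Equil        2.068    0.06179    0.04048
  solve Keq expr → x = -0.006856; check Q = 0.03182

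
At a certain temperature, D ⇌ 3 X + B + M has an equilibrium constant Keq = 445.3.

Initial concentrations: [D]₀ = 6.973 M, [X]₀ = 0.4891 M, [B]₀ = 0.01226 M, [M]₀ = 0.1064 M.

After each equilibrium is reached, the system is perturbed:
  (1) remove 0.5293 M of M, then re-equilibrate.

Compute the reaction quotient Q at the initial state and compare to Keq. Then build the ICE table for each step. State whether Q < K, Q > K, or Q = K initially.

Q₀ = 2.1888e-05 vs Keq = 445.3 ⇒ Q<K, forward
Step 1:
                  D         X         B         M
  I           6.973    0.4891   0.01226    0.1064
  C          -2.267     6.801     2.267     2.267
  E           4.706      7.29     2.279     2.373
  solve Keq expr → x = 2.267; check Q = 445.3
Then remove 0.5293 M of M.
Step 2:
                  D         X         B         M
  I           4.706      7.29     2.279     1.844
  C          -0.106    0.3181     0.106     0.106
  E             4.6     7.608     2.385      1.95
  solve Keq expr → x = 0.106; check Q = 445.3

Q₀ = 2.1888e-05; Q < K (proceeds forward)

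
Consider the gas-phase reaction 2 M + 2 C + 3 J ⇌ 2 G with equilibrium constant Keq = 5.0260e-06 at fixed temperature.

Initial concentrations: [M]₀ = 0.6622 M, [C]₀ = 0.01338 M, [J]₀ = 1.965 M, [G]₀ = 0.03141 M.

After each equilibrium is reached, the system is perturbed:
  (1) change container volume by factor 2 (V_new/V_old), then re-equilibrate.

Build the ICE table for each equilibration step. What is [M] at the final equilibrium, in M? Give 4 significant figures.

[M]_eq = 0.3468 M

Q₀ = 1.656 vs Keq = 5.0260e-06 ⇒ Q>K, reverse
Step 1:
                    M           C           J           G
  Initial      0.6622     0.01338       1.965     0.03141
  Change      0.03121     0.03121     0.04682    -0.03121
  Equil        0.6934     0.04459       2.012  1.9781e-04
  solve Keq expr → x = -0.01561; check Q = 5.0260e-06
Then change container volume by factor 2 (V_new/V_old).
Step 2:
                    M           C           J           G
  Initial      0.3467      0.0223       1.006  9.8904e-05
  Change   8.1349e-05  8.1349e-05  1.2202e-04 -8.1349e-05
  Equil        0.3468     0.02238       1.006  1.7555e-05
  solve Keq expr → x = -4.0675e-05; check Q = 5.0260e-06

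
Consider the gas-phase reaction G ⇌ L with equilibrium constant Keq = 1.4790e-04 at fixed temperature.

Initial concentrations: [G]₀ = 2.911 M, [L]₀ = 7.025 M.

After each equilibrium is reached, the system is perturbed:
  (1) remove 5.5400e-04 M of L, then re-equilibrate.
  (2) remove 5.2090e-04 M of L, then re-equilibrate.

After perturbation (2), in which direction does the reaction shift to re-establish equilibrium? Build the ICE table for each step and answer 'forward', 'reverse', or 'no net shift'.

Q₀ = 2.413 vs Keq = 1.4790e-04 ⇒ Q>K, reverse
Step 1:
                   G          L
  Initial      2.911      7.025
  Change       7.024     -7.024
  Equil        9.935   0.001469
  solve Keq expr → x = -7.024; check Q = 1.4790e-04
Then remove 5.5400e-04 M of L.
Step 2:
                   G          L
  Initial      9.935 9.1532e-04
  Change  -5.5392e-04 5.5392e-04
  Equil        9.934   0.001469
  solve Keq expr → x = 5.5392e-04; check Q = 1.4790e-04
Then remove 5.2090e-04 M of L.
Step 3:
                   G          L
  Initial      9.934 9.4834e-04
  Change  -5.2082e-04 5.2082e-04
  Equil        9.933   0.001469
  solve Keq expr → x = 5.2082e-04; check Q = 1.4790e-04

Direction: forward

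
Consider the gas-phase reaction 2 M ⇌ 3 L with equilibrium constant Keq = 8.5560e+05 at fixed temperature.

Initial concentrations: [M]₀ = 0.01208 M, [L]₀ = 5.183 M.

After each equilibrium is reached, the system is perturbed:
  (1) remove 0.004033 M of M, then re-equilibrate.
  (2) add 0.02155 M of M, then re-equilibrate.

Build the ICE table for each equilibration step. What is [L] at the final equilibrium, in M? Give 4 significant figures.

Q₀ = 9.5413e+05 vs Keq = 8.5560e+05 ⇒ Q>K, reverse
Step 1:
                    M           L
  init        0.01208       5.183
  Δ        6.7292e-04   -0.001009
  eq          0.01275       5.182
  solve Keq expr → x = -3.3646e-04; check Q = 8.5560e+05
Then remove 0.004033 M of M.
Step 2:
                    M           L
  init        0.00872       5.182
  Δ          0.004011   -0.006016
  eq          0.01273       5.176
  solve Keq expr → x = -0.002005; check Q = 8.5560e+05
Then add 0.02155 M of M.
Step 3:
                    M           L
  init        0.03428       5.176
  Δ          -0.02143     0.03215
  eq          0.01285       5.208
  solve Keq expr → x = 0.01072; check Q = 8.5560e+05

[L]_eq = 5.208 M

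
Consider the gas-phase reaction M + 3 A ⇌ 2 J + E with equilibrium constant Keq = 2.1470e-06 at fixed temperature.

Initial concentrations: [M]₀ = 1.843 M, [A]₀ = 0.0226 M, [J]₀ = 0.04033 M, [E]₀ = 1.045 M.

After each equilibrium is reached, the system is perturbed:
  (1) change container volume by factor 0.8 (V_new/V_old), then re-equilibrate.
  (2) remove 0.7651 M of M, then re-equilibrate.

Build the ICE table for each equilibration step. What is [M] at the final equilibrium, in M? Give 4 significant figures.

[M]_eq = 1.564 M

Q₀ = 79.9 vs Keq = 2.1470e-06 ⇒ Q>K, reverse
Step 1:
                  M         A         J         E
  Initial     1.843    0.0226   0.04033     1.045
  Change    0.02014   0.06042  -0.04028  -0.02014
  Equil       1.863   0.08302 4.7262e-05     1.025
  solve Keq expr → x = -0.02014; check Q = 2.1470e-06
Then change container volume by factor 0.8 (V_new/V_old).
Step 2:
                  M         A         J         E
  Initial     2.329    0.1038 5.9078e-05     1.281
  Change  -3.4815e-06 -1.0445e-05 6.9631e-06 3.4815e-06
  Equil       2.329    0.1038 6.6041e-05     1.281
  solve Keq expr → x = 3.4815e-06; check Q = 2.1470e-06
Then remove 0.7651 M of M.
Step 3:
                  M         A         J         E
  Initial     1.564    0.1038 6.6041e-05     1.281
  Change  5.9551e-06 1.7865e-05 -1.1910e-05 -5.9551e-06
  Equil       1.564    0.1038 5.4130e-05     1.281
  solve Keq expr → x = -5.9551e-06; check Q = 2.1470e-06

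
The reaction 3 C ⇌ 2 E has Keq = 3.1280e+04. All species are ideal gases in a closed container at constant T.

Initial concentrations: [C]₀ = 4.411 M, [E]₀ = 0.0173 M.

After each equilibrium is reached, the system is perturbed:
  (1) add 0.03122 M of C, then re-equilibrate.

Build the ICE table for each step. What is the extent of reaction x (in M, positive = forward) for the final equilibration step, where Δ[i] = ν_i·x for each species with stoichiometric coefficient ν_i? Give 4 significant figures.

x = 0.01031 M

Q₀ = 3.4872e-06 vs Keq = 3.1280e+04 ⇒ Q<K, forward
Step 1:
                  C         E
  init        4.411    0.0173
  Δ          -4.346     2.897
  eq        0.06476     2.915
  solve Keq expr → x = 1.449; check Q = 3.1280e+04
Then add 0.03122 M of C.
Step 2:
                  C         E
  init      0.09598     2.915
  Δ        -0.03092   0.02061
  eq        0.06507     2.935
  solve Keq expr → x = 0.01031; check Q = 3.1280e+04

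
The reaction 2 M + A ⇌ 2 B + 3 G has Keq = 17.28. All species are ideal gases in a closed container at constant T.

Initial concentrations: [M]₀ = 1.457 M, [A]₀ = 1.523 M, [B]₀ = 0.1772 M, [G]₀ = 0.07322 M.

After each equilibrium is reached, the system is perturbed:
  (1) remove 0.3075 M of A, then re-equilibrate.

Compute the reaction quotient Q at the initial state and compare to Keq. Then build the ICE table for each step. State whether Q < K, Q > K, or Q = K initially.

Q₀ = 3.8124e-06; Q < K (proceeds forward)

Q₀ = 3.8124e-06 vs Keq = 17.28 ⇒ Q<K, forward
Step 1:
                   M          A          B          G
  I            1.457      1.523     0.1772    0.07322
  C          -0.9593    -0.4796     0.9593      1.439
  E           0.4977      1.043      1.136      1.512
  solve Keq expr → x = 0.4796; check Q = 17.28
Then remove 0.3075 M of A.
Step 2:
                   M          A          B          G
  I           0.4977     0.7359      1.136      1.512
  C          0.03727    0.01864   -0.03727   -0.05591
  E            0.535     0.7545      1.099      1.456
  solve Keq expr → x = -0.01864; check Q = 17.28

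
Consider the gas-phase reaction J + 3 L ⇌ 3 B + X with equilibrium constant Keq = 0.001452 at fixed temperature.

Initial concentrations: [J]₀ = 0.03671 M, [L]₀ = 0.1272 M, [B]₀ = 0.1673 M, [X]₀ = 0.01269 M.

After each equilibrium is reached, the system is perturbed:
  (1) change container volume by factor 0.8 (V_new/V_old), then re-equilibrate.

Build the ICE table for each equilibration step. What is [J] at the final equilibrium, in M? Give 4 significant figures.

Q₀ = 0.7865 vs Keq = 0.001452 ⇒ Q>K, reverse
Step 1:
                   J          L          B          X
  I          0.03671     0.1272     0.1673    0.01269
  C          0.01254    0.03763   -0.03763   -0.01254
  E          0.04925     0.1648     0.1297 1.4689e-04
  solve Keq expr → x = -0.01254; check Q = 0.001452
Then change container volume by factor 0.8 (V_new/V_old).
Step 2:
                   J          L          B          X
  I          0.06157      0.206     0.1621 1.8361e-04
  C                0          0          0          0
  E          0.06157      0.206     0.1621 1.8361e-04
  solve Keq expr → x = 0; check Q = 0.001452

[J]_eq = 0.06157 M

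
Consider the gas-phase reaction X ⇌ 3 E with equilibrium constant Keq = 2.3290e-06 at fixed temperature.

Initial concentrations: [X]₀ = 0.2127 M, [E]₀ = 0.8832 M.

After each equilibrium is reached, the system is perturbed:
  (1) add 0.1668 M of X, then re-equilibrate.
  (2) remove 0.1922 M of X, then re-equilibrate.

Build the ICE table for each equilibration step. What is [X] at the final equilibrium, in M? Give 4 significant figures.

Q₀ = 3.239 vs Keq = 2.3290e-06 ⇒ Q>K, reverse
Step 1:
                   X          E
  Initial     0.2127     0.8832
  Change      0.2909    -0.8727
  Equil       0.5036    0.01055
  solve Keq expr → x = -0.2909; check Q = 2.3290e-06
Then add 0.1668 M of X.
Step 2:
                   X          E
  Initial     0.6704    0.01055
  Change  -3.5107e-04   0.001053
  Equil         0.67     0.0116
  solve Keq expr → x = 3.5107e-04; check Q = 2.3290e-06
Then remove 0.1922 M of X.
Step 3:
                   X          E
  Initial     0.4778     0.0116
  Change  4.1105e-04  -0.001233
  Equil       0.4782    0.01037
  solve Keq expr → x = -4.1105e-04; check Q = 2.3290e-06

[X]_eq = 0.4782 M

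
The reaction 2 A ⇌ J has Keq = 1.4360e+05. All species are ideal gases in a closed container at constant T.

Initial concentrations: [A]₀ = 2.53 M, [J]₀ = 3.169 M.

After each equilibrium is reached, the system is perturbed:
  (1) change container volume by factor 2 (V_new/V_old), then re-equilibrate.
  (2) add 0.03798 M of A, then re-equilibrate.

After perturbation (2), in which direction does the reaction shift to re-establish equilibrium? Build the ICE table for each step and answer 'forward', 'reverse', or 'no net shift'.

Q₀ = 0.4951 vs Keq = 1.4360e+05 ⇒ Q<K, forward
Step 1:
                   A          J
  I             2.53      3.169
  C           -2.524      1.262
  E         0.005555      4.431
  solve Keq expr → x = 1.262; check Q = 1.4360e+05
Then change container volume by factor 2 (V_new/V_old).
Step 2:
                   A          J
  I         0.002778      2.216
  C          0.00115 -5.7498e-04
  E         0.003927      2.215
  solve Keq expr → x = -5.7498e-04; check Q = 1.4360e+05
Then add 0.03798 M of A.
Step 3:
                   A          J
  I          0.04191      2.215
  C         -0.03796    0.01898
  E         0.003944      2.234
  solve Keq expr → x = 0.01898; check Q = 1.4360e+05

Direction: forward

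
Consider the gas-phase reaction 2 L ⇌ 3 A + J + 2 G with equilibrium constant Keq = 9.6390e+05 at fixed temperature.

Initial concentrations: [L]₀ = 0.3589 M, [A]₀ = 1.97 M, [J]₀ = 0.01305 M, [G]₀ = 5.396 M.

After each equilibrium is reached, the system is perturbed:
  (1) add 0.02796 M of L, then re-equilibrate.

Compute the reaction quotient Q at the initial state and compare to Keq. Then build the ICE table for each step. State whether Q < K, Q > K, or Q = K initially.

Q₀ = 22.55 vs Keq = 9.6390e+05 ⇒ Q<K, forward
Step 1:
                    L           A           J           G
  Initial      0.3589        1.97     0.01305       5.396
  Change      -0.3489      0.5234      0.1745      0.3489
  Equil      0.009976       2.493      0.1875       5.745
  solve Keq expr → x = 0.1745; check Q = 9.6390e+05
Then add 0.02796 M of L.
Step 2:
                    L           A           J           G
  Initial     0.03794       2.493      0.1875       5.745
  Change      -0.0273     0.04095     0.01365      0.0273
  Equil       0.01064       2.534      0.2012       5.772
  solve Keq expr → x = 0.01365; check Q = 9.6390e+05

Q₀ = 22.55; Q < K (proceeds forward)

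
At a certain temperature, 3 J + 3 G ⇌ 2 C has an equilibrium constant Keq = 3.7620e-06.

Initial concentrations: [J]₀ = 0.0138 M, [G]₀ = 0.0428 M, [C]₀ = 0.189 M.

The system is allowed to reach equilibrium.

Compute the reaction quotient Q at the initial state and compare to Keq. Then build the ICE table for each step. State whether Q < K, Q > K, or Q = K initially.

Q₀ = 1.7336e+08 vs Keq = 3.7620e-06 ⇒ Q>K, reverse
Step 1:
                  J         G         C
  I          0.0138    0.0428     0.189
  C          0.2834    0.2834   -0.1889
  E          0.2972    0.3262 5.8554e-05
  solve Keq expr → x = -0.09447; check Q = 3.7620e-06

Q₀ = 1.7336e+08; Q > K (proceeds reverse)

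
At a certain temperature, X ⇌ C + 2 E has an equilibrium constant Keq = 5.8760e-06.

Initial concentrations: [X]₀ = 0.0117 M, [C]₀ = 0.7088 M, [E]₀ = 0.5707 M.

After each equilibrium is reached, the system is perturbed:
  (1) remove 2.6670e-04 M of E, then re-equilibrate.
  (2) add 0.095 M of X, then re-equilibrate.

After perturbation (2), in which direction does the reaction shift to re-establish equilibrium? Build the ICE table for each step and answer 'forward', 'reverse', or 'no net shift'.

Direction: forward

Q₀ = 19.73 vs Keq = 5.8760e-06 ⇒ Q>K, reverse
Step 1:
                   X          C          E
  init        0.0117     0.7088     0.5707
  Δ           0.2843    -0.2843    -0.5687
  eq           0.296     0.4245   0.002024
  solve Keq expr → x = -0.2843; check Q = 5.8760e-06
Then remove 2.6670e-04 M of E.
Step 2:
                   X          C          E
  init         0.296     0.4245   0.001758
  Δ       -1.3296e-04 1.3296e-04 2.6593e-04
  eq          0.2959     0.4246   0.002024
  solve Keq expr → x = 1.3296e-04; check Q = 5.8760e-06
Then add 0.095 M of X.
Step 3:
                   X          C          E
  init        0.3909     0.4246   0.002024
  Δ       -1.5070e-04 1.5070e-04 3.0141e-04
  eq          0.3908     0.4247   0.002325
  solve Keq expr → x = 1.5070e-04; check Q = 5.8760e-06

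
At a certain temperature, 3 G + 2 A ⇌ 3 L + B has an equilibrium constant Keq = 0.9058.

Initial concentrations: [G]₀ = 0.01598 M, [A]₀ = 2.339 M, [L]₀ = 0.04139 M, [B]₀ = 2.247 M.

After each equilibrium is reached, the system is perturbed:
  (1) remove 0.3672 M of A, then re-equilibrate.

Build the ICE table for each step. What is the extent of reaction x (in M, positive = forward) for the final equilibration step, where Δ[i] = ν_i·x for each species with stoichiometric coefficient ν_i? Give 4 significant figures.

Q₀ = 7.137 vs Keq = 0.9058 ⇒ Q>K, reverse
Step 1:
                    G           A           L           B
  I           0.01598       2.339     0.04139       2.247
  C          0.008915    0.005944   -0.008915   -0.002972
  E            0.0249       2.345     0.03247       2.244
  solve Keq expr → x = -0.002972; check Q = 0.9058
Then remove 0.3672 M of A.
Step 2:
                    G           A           L           B
  I            0.0249       1.978     0.03247       2.244
  C          0.001604    0.001069   -0.001604 -5.3468e-04
  E            0.0265       1.979     0.03087       2.243
  solve Keq expr → x = -5.3468e-04; check Q = 0.9058

x = -5.3468e-04 M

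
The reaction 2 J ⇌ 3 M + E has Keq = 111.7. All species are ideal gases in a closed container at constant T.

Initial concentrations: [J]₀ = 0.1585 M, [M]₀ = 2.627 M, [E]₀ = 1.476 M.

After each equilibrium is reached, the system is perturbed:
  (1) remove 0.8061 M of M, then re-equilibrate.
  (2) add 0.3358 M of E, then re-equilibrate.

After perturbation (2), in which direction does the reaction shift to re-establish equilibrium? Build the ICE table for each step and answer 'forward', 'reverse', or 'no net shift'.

Direction: reverse

Q₀ = 1065 vs Keq = 111.7 ⇒ Q>K, reverse
Step 1:
                    J           M           E
  Initial      0.1585       2.627       1.476
  Change       0.2245     -0.3367     -0.1122
  Equil         0.383        2.29       1.364
  solve Keq expr → x = -0.1122; check Q = 111.7
Then remove 0.8061 M of M.
Step 2:
                    J           M           E
  Initial       0.383       1.484       1.364
  Change       -0.135      0.2025     0.06751
  Equil         0.248       1.687       1.431
  solve Keq expr → x = 0.06751; check Q = 111.7
Then add 0.3358 M of E.
Step 3:
                    J           M           E
  Initial       0.248       1.687       1.767
  Change      0.01963    -0.02944   -0.009814
  Equil        0.2676       1.657       1.757
  solve Keq expr → x = -0.009814; check Q = 111.7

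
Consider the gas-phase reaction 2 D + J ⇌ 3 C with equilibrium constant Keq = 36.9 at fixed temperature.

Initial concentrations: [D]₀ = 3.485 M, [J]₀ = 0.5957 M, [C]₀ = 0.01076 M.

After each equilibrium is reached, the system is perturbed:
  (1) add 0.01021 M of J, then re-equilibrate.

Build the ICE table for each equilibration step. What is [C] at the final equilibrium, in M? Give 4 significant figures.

Q₀ = 1.7219e-07 vs Keq = 36.9 ⇒ Q<K, forward
Step 1:
                   D          J          C
  init         3.485     0.5957    0.01076
  Δ           -1.141    -0.5705      1.712
  eq           2.344     0.0252      1.722
  solve Keq expr → x = 0.5705; check Q = 36.9
Then add 0.01021 M of J.
Step 2:
                   D          J          C
  init         2.344    0.03541      1.722
  Δ         -0.01732  -0.008659    0.02598
  eq           2.327    0.02675      1.748
  solve Keq expr → x = 0.008659; check Q = 36.9

[C]_eq = 1.748 M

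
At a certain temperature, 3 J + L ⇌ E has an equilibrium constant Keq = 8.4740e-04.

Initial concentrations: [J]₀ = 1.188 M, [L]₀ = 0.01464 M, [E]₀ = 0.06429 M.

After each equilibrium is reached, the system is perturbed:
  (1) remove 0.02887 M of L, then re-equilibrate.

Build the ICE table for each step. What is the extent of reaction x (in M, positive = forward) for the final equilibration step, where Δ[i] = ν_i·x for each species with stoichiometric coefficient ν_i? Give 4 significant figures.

x = -6.4153e-05 M

Q₀ = 2.619 vs Keq = 8.4740e-04 ⇒ Q>K, reverse
Step 1:
                   J          L          E
  init         1.188    0.01464    0.06429
  Δ           0.1923    0.06411   -0.06411
  eq            1.38    0.07875 1.7552e-04
  solve Keq expr → x = -0.06411; check Q = 8.4740e-04
Then remove 0.02887 M of L.
Step 2:
                   J          L          E
  init          1.38    0.04988 1.7552e-04
  Δ       1.9246e-04 6.4153e-05 -6.4153e-05
  eq           1.381    0.04995 1.1137e-04
  solve Keq expr → x = -6.4153e-05; check Q = 8.4740e-04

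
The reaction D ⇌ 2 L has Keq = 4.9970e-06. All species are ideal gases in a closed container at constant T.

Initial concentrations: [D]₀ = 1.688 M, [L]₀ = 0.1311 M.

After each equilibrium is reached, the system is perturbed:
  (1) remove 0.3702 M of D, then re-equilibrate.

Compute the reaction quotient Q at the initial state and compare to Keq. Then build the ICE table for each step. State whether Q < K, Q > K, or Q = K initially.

Q₀ = 0.01018; Q > K (proceeds reverse)

Q₀ = 0.01018 vs Keq = 4.9970e-06 ⇒ Q>K, reverse
Step 1:
                    D           L
  I             1.688      0.1311
  C           0.06407     -0.1281
  E             1.752    0.002959
  solve Keq expr → x = -0.06407; check Q = 4.9970e-06
Then remove 0.3702 M of D.
Step 2:
                    D           L
  I             1.382    0.002959
  C        1.6548e-04 -3.3097e-04
  E             1.382    0.002628
  solve Keq expr → x = -1.6548e-04; check Q = 4.9970e-06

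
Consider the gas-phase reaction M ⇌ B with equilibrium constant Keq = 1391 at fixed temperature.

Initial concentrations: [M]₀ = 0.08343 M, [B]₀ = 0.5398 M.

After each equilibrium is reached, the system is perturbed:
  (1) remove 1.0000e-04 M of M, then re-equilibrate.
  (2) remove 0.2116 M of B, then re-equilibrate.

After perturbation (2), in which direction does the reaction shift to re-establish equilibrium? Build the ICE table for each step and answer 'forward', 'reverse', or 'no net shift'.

Direction: forward

Q₀ = 6.47 vs Keq = 1391 ⇒ Q<K, forward
Step 1:
                    M           B
  I           0.08343      0.5398
  C          -0.08298     0.08298
  E        4.4772e-04      0.6228
  solve Keq expr → x = 0.08298; check Q = 1391
Then remove 1.0000e-04 M of M.
Step 2:
                    M           B
  I        3.4772e-04      0.6228
  C        9.9928e-05 -9.9928e-05
  E        4.4765e-04      0.6227
  solve Keq expr → x = -9.9928e-05; check Q = 1391
Then remove 0.2116 M of B.
Step 3:
                    M           B
  I        4.4765e-04      0.4111
  C       -1.5201e-04  1.5201e-04
  E        2.9564e-04      0.4112
  solve Keq expr → x = 1.5201e-04; check Q = 1391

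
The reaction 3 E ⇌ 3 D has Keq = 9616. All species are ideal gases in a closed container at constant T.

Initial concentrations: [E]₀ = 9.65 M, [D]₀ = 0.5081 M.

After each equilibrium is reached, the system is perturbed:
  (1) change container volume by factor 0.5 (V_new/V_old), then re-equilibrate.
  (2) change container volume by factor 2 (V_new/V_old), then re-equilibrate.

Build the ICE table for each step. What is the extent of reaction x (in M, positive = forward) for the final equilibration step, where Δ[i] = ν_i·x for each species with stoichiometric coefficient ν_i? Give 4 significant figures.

x = 0 M

Q₀ = 1.4597e-04 vs Keq = 9616 ⇒ Q<K, forward
Step 1:
                   E          D
  I             9.65     0.5081
  C           -9.194      9.194
  E           0.4562      9.702
  solve Keq expr → x = 3.065; check Q = 9616
Then change container volume by factor 0.5 (V_new/V_old).
Step 2:
                   E          D
  I           0.9125       19.4
  C                0          0
  E           0.9125       19.4
  solve Keq expr → x = 0; check Q = 9616
Then change container volume by factor 2 (V_new/V_old).
Step 3:
                   E          D
  I           0.4562      9.702
  C                0          0
  E           0.4562      9.702
  solve Keq expr → x = 0; check Q = 9616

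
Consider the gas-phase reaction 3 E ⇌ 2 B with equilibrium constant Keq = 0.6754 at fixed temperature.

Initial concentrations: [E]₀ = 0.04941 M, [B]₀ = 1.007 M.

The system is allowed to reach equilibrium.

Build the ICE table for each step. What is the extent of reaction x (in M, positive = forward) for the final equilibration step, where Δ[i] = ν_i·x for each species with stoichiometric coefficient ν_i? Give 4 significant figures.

Q₀ = 8406 vs Keq = 0.6754 ⇒ Q>K, reverse
Step 1:
                  E         B
  I         0.04941     1.007
  C          0.7041   -0.4694
  E          0.7535    0.5376
  solve Keq expr → x = -0.2347; check Q = 0.6754

x = -0.2347 M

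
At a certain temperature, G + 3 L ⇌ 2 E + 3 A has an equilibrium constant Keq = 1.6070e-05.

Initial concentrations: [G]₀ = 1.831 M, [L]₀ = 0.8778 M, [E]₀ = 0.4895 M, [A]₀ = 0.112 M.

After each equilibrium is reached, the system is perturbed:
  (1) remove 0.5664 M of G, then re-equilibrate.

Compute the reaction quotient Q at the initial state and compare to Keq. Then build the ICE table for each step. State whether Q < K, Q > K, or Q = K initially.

Q₀ = 2.7182e-04; Q > K (proceeds reverse)

Q₀ = 2.7182e-04 vs Keq = 1.6070e-05 ⇒ Q>K, reverse
Step 1:
                   G          L          E          A
  init         1.831     0.8778     0.4895      0.112
  Δ          0.02075    0.06225    -0.0415   -0.06225
  eq           1.852       0.94      0.448    0.04975
  solve Keq expr → x = -0.02075; check Q = 1.6070e-05
Then remove 0.5664 M of G.
Step 2:
                   G          L          E          A
  init         1.285       0.94      0.448    0.04975
  Δ         0.001736   0.005207  -0.003471  -0.005207
  eq           1.287     0.9453     0.4445    0.04455
  solve Keq expr → x = -0.001736; check Q = 1.6070e-05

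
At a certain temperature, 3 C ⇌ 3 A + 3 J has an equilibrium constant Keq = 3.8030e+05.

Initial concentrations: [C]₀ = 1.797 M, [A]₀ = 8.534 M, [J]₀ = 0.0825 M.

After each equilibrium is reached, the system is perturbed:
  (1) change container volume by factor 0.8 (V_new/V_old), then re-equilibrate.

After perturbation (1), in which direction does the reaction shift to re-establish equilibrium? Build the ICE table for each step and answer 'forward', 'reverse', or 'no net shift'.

Direction: reverse

Q₀ = 0.06014 vs Keq = 3.8030e+05 ⇒ Q<K, forward
Step 1:
                    C           A           J
  I             1.797       8.534      0.0825
  C            -1.567       1.567       1.567
  E              0.23        10.1        1.65
  solve Keq expr → x = 0.5223; check Q = 3.8030e+05
Then change container volume by factor 0.8 (V_new/V_old).
Step 2:
                    C           A           J
  I            0.2875       12.63       2.062
  C           0.05979    -0.05979    -0.05979
  E            0.3473       12.57       2.002
  solve Keq expr → x = -0.01993; check Q = 3.8030e+05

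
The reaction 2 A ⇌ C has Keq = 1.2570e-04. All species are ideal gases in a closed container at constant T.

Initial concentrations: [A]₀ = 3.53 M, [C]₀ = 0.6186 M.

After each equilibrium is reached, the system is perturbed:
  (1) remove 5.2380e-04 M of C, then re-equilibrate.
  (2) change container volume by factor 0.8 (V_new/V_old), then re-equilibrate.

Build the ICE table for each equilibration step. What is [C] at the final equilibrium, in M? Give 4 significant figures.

Q₀ = 0.04964 vs Keq = 1.2570e-04 ⇒ Q>K, reverse
Step 1:
                   A          C
  I             3.53     0.6186
  C            1.232    -0.6158
  E            4.762    0.00285
  solve Keq expr → x = -0.6158; check Q = 1.2570e-04
Then remove 5.2380e-04 M of C.
Step 2:
                   A          C
  I            4.762   0.002326
  C        -0.001045 5.2255e-04
  E             4.76   0.002849
  solve Keq expr → x = 5.2255e-04; check Q = 1.2570e-04
Then change container volume by factor 0.8 (V_new/V_old).
Step 3:
                   A          C
  I            5.951   0.003561
  C        -0.001775 8.8753e-04
  E            5.949   0.004448
  solve Keq expr → x = 8.8753e-04; check Q = 1.2570e-04

[C]_eq = 0.004448 M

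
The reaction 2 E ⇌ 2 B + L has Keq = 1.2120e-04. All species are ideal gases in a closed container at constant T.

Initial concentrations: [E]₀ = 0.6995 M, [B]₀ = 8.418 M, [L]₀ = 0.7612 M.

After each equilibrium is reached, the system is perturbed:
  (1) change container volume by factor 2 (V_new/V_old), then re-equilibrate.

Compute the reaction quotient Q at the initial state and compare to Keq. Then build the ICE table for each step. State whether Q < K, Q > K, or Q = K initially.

Q₀ = 110.2; Q > K (proceeds reverse)

Q₀ = 110.2 vs Keq = 1.2120e-04 ⇒ Q>K, reverse
Step 1:
                  E         B         L
  Initial    0.6995     8.418    0.7612
  Change      1.522    -1.522   -0.7612
  Equil       2.222     6.896 1.2583e-05
  solve Keq expr → x = -0.7612; check Q = 1.2120e-04
Then change container volume by factor 2 (V_new/V_old).
Step 2:
                  E         B         L
  Initial     1.111     3.448 6.2916e-06
  Change  -1.2583e-05 1.2583e-05 6.2913e-06
  Equil       1.111     3.448 1.2583e-05
  solve Keq expr → x = 6.2913e-06; check Q = 1.2120e-04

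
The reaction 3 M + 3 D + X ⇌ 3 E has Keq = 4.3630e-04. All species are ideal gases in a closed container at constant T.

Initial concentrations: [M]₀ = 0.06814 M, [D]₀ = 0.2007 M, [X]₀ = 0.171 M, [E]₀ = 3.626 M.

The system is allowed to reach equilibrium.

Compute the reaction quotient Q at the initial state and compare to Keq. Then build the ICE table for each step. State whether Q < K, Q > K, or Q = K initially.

Q₀ = 1.0900e+08; Q > K (proceeds reverse)

Q₀ = 1.0900e+08 vs Keq = 4.3630e-04 ⇒ Q>K, reverse
Step 1:
                   M          D          X          E
  Initial    0.06814     0.2007      0.171      3.626
  Change       2.898      2.898     0.9661     -2.898
  Equil        2.966      3.099      1.137     0.7277
  solve Keq expr → x = -0.9661; check Q = 4.3630e-04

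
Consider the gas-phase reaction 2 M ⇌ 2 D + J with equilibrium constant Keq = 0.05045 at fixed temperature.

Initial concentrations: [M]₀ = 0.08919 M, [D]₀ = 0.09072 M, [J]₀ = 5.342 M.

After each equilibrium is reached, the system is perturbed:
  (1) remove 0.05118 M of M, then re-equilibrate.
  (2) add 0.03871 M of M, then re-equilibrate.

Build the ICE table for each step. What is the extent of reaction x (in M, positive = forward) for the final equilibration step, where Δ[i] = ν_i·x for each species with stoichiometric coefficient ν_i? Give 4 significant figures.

x = 0.001719 M

Q₀ = 5.527 vs Keq = 0.05045 ⇒ Q>K, reverse
Step 1:
                    M           D           J
  init        0.08919     0.09072       5.342
  Δ           0.07473    -0.07473    -0.03737
  eq           0.1639     0.01599       5.305
  solve Keq expr → x = -0.03737; check Q = 0.05045
Then remove 0.05118 M of M.
Step 2:
                    M           D           J
  init         0.1127     0.01599       5.305
  Δ          0.004545   -0.004545   -0.002273
  eq           0.1173     0.01144       5.302
  solve Keq expr → x = -0.002273; check Q = 0.05045
Then add 0.03871 M of M.
Step 3:
                    M           D           J
  init          0.156     0.01144       5.302
  Δ         -0.003438    0.003438    0.001719
  eq           0.1526     0.01488       5.304
  solve Keq expr → x = 0.001719; check Q = 0.05045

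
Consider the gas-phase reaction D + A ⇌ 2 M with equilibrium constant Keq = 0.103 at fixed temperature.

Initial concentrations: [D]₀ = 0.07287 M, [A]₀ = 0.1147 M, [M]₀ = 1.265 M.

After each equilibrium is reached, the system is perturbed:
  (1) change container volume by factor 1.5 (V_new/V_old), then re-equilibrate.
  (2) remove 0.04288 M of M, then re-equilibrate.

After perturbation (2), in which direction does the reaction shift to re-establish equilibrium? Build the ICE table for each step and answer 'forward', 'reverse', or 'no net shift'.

Q₀ = 191.5 vs Keq = 0.103 ⇒ Q>K, reverse
Step 1:
                   D          A          M
  init       0.07287     0.1147      1.265
  Δ           0.5321     0.5321     -1.064
  eq           0.605     0.6468     0.2008
  solve Keq expr → x = -0.5321; check Q = 0.103
Then change container volume by factor 1.5 (V_new/V_old).
Step 2:
                   D          A          M
  init        0.4033     0.4312     0.1338
  Δ                0          0          0
  eq          0.4033     0.4312     0.1338
  solve Keq expr → x = 0; check Q = 0.103
Then remove 0.04288 M of M.
Step 3:
                   D          A          M
  init        0.4033     0.4312    0.09096
  Δ         -0.01847   -0.01847    0.03695
  eq          0.3849     0.4127     0.1279
  solve Keq expr → x = 0.01847; check Q = 0.103

Direction: forward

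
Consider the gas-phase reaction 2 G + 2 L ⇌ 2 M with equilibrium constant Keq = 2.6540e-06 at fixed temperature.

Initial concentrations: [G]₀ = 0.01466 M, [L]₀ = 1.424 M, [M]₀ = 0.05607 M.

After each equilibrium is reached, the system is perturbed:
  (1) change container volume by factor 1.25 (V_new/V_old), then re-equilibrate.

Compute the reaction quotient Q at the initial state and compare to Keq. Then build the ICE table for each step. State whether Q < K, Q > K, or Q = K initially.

Q₀ = 7.214 vs Keq = 2.6540e-06 ⇒ Q>K, reverse
Step 1:
                    G           L           M
  I           0.01466       1.424     0.05607
  C            0.0559      0.0559     -0.0559
  E           0.07056        1.48  1.7011e-04
  solve Keq expr → x = -0.02795; check Q = 2.6540e-06
Then change container volume by factor 1.25 (V_new/V_old).
Step 2:
                    G           L           M
  I           0.05645       1.184  1.3609e-04
  C        2.7163e-05  2.7163e-05 -2.7163e-05
  E           0.05648       1.184  1.0893e-04
  solve Keq expr → x = -1.3582e-05; check Q = 2.6540e-06

Q₀ = 7.214; Q > K (proceeds reverse)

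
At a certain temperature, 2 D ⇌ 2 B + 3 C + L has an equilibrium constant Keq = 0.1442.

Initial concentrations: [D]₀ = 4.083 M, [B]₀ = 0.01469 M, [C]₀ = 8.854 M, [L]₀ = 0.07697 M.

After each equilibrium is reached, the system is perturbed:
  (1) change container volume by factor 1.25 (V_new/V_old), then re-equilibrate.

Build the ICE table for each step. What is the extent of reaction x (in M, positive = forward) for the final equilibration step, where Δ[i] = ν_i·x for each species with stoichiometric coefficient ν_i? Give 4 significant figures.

x = 0.02262 M

Q₀ = 6.9155e-04 vs Keq = 0.1442 ⇒ Q<K, forward
Step 1:
                    D           B           C           L
  init          4.083     0.01469       8.854     0.07697
  Δ           -0.1313      0.1313      0.1969     0.06563
  eq            3.952      0.1459       9.051      0.1426
  solve Keq expr → x = 0.06563; check Q = 0.1442
Then change container volume by factor 1.25 (V_new/V_old).
Step 2:
                    D           B           C           L
  init          3.161      0.1168       7.241      0.1141
  Δ          -0.04523     0.04523     0.06785     0.02262
  eq            3.116       0.162       7.309      0.1367
  solve Keq expr → x = 0.02262; check Q = 0.1442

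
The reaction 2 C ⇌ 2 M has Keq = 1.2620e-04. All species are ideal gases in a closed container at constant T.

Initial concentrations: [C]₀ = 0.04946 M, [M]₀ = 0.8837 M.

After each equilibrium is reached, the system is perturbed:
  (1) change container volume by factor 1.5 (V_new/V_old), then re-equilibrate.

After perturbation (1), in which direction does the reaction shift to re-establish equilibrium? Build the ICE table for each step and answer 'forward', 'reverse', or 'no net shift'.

Q₀ = 319.2 vs Keq = 1.2620e-04 ⇒ Q>K, reverse
Step 1:
                   C          M
  init       0.04946     0.8837
  Δ           0.8733    -0.8733
  eq          0.9228    0.01037
  solve Keq expr → x = -0.4367; check Q = 1.2620e-04
Then change container volume by factor 1.5 (V_new/V_old).
Step 2:
                   C          M
  init        0.6152   0.006911
  Δ                0          0
  eq          0.6152   0.006911
  solve Keq expr → x = 0; check Q = 1.2620e-04

Direction: no net shift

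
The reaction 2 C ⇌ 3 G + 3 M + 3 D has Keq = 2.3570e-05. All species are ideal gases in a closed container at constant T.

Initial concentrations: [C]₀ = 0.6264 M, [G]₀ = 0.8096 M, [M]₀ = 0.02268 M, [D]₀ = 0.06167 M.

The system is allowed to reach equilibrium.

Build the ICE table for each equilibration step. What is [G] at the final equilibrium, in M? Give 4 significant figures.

[G]_eq = 0.9144 M

Q₀ = 3.7005e-09 vs Keq = 2.3570e-05 ⇒ Q<K, forward
Step 1:
                   C          G          M          D
  I           0.6264     0.8096    0.02268    0.06167
  C         -0.06985     0.1048     0.1048     0.1048
  E           0.5565     0.9144     0.1275     0.1665
  solve Keq expr → x = 0.03493; check Q = 2.3570e-05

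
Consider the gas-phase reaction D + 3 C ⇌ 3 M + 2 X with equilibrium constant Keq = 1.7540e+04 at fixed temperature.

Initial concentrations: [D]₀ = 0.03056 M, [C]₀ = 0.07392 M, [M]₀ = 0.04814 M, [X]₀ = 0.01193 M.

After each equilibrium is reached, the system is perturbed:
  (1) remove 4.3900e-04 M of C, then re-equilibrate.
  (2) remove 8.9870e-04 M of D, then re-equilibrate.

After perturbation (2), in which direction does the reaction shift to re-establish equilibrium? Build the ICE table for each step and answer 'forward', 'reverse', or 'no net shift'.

Q₀ = 0.001286 vs Keq = 1.7540e+04 ⇒ Q<K, forward
Step 1:
                    D           C           M           X
  Initial     0.03056     0.07392     0.04814     0.01193
  Change     -0.02344    -0.07033     0.07033     0.04689
  Equil      0.007115    0.003586      0.1185     0.05882
  solve Keq expr → x = 0.02344; check Q = 1.7540e+04
Then remove 4.3900e-04 M of C.
Step 2:
                    D           C           M           X
  Initial    0.007115    0.003147      0.1185     0.05882
  Change   1.3156e-04  3.9469e-04 -3.9469e-04 -2.6313e-04
  Equil      0.007247    0.003541      0.1181     0.05856
  solve Keq expr → x = -1.3156e-04; check Q = 1.7540e+04
Then remove 8.9870e-04 M of D.
Step 3:
                    D           C           M           X
  Initial    0.006348    0.003541      0.1181     0.05856
  Change   4.7401e-05  1.4220e-04 -1.4220e-04 -9.4802e-05
  Equil      0.006395    0.003684      0.1179     0.05846
  solve Keq expr → x = -4.7401e-05; check Q = 1.7540e+04

Direction: reverse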